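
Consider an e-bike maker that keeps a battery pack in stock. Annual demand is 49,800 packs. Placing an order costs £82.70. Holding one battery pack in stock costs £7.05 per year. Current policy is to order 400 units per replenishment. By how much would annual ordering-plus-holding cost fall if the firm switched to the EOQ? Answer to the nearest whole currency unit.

Extra cost ≈ £4,086 per year

EOQ = √(2DS/H) = √(2 × 49,800 × 82.7 / 7.05) ≈ 1080.91.
Cost at Q* = (D/Q*)S + (Q*/2)H = √(2DSH) ≈ £7,620.39.
Cost at Q = 400: (49,800/400)×82.7 + (400/2)×7.05 = £10,296.15 + £1,410.00 = £11,706.15.
Excess = £11,706.15 − £7,620.39 = £4,085.76.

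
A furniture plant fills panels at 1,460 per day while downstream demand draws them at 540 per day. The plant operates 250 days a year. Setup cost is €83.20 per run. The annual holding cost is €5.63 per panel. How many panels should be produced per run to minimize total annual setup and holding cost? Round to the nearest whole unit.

Annual demand D = 540 × 250 = 135,000.
Production build-up factor (1 − d/p) = 1 − 540/1,460 = 0.6301.
Q* = √(2DS / (H(1 − d/p))) = √(2 × 135,000 × 83.2 / (5.63 × 0.6301)).
= √(22,464,000 / 3.5477) ≈ 2516.355.

Q* ≈ 2,516 panels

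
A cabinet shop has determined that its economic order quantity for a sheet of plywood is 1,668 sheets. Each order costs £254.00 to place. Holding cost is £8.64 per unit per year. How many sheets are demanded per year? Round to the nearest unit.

D ≈ 47,320 sheets per year

Squaring Q* = √(2DS/H) gives Q*² = 2DS/H.
From Q* = √(2DS/H): D = Q*²H / (2S) = 1,668² × 8.64 / (2 × 254) = 47319.715.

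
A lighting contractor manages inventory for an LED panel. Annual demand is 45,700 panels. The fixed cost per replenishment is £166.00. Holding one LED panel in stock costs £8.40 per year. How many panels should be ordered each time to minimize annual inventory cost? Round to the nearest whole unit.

Q* ≈ 1,344 panels

EOQ = √(2DS / H) = √(2 × 45,700 × 166 / 8.4).
= √(15,172,400 / 8.4) = √1,806,238.0952 ≈ 1343.964.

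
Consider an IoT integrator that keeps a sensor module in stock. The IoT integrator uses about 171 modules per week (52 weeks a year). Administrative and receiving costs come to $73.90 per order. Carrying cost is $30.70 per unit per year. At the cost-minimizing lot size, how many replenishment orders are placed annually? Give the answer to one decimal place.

Annual demand D = 171 × 52 = 8,892.
EOQ = √(2DS/H) = √(2 × 8,892 × 73.9 / 30.7) ≈ 206.90.
Orders per year = D / Q* = 8,892 / 206.90 ≈ 42.977.

N ≈ 43.0 orders per year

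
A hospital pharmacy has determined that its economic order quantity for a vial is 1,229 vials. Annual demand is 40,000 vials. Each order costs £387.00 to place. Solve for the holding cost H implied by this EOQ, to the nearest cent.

Invert the EOQ relation Q*² = 2DS/H.
From Q* = √(2DS/H): H = 2DS / Q*² = 2 × 40,000 × 387 / 1,229² = 20.4973.

H ≈ £20.50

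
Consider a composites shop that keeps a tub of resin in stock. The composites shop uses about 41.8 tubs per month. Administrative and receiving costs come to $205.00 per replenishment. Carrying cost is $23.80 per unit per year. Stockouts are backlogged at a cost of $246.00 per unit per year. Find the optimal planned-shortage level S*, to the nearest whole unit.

Annual demand D = 41.8 × 12 = 501.6.
With planned backorders, Q* = √(2DS/H) · √((H+B)/B).
√(2DS/H) = √(2 × 501.6 × 205 / 23.8) = 92.957.
√((H+B)/B) = √((23.8+246)/246) = 1.0473.
Q* ≈ 97.350.
S* = Q* · H/(H+B) = 97.350 × 23.8/269.8 ≈ 8.588.

S* ≈ 9 tubs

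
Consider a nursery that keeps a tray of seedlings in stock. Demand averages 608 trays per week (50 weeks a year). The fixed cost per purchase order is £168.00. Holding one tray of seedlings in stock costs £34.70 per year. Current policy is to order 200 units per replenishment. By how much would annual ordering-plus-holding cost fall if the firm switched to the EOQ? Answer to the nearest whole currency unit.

Extra cost ≈ £10,179 per year

Annual demand D = 608 × 50 = 30,400.
EOQ = √(2DS/H) = √(2 × 30,400 × 168 / 34.7) ≈ 542.55.
Cost at Q* = (D/Q*)S + (Q*/2)H = √(2DSH) ≈ £18,826.57.
Cost at Q = 200: (30,400/200)×168 + (200/2)×34.7 = £25,536.00 + £3,470.00 = £29,006.00.
Excess = £29,006.00 − £18,826.57 = £10,179.43.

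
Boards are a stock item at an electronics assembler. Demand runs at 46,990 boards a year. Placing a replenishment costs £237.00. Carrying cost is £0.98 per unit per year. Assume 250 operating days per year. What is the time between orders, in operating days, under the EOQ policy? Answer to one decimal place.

T ≈ 25.4 days

The optimal lot size = √(2DS/H) = √(2 × 46,990 × 237 / 0.98) ≈ 4767.37.
Cycle time = Q*/D × 250 = 4767.37 / 46,990 × 250 ≈ 25.364 days.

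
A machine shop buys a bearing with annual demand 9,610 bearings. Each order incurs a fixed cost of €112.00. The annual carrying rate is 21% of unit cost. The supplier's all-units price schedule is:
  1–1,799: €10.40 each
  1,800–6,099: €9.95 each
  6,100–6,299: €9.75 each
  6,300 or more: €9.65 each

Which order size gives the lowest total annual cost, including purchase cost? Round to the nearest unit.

Holding cost per unit per year at price C is H = 0.21·C.
Evaluate total cost at each tier's feasible EOQ or, if the EOQ is below the tier, at the tier's minimum quantity.
EOQ at €10.40 = 992.8 (feasible in tier 1): TC = 9,610×€10.40 + (9,610/992.8)×112 + (992.8/2)×0.21×€10.40 = €102,112.26.
EOQ at €9.95 = 1015.0 < 1800, so use break Q=1800: TC = 9,610×€9.95 + (9,610/1800.0)×112 + (1800.0/2)×0.21×€9.95 = €98,098.01.
EOQ at €9.75 = 1025.4 < 6100, so use break Q=6100: TC = 9,610×€9.75 + (9,610/6100.0)×112 + (6100.0/2)×0.21×€9.75 = €100,118.82.
EOQ at €9.65 = 1030.7 < 6300, so use break Q=6300: TC = 9,610×€9.65 + (9,610/6300.0)×112 + (6300.0/2)×0.21×€9.65 = €99,290.82.
Lowest total cost is €98,098.01 at Q = 1800.0.

Q* ≈ 1,800 bearings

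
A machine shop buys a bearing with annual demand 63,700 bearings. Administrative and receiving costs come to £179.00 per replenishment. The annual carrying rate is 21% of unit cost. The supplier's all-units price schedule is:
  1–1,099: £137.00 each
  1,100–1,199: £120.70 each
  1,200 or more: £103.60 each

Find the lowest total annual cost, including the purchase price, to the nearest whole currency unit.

TC* ≈ £6,621,876

Holding cost per unit per year at price C is H = 0.21·C.
For each price level, check whether its EOQ is feasible; otherwise the best quantity at that price is the breakpoint.
EOQ at £137.00 = 890.3 (feasible in tier 1): TC = 63,700×£137.00 + (63,700/890.3)×179 + (890.3/2)×0.21×£137.00 = £8,752,514.22.
EOQ at £120.70 = 948.5 < 1100, so use break Q=1100: TC = 63,700×£120.70 + (63,700/1100.0)×179 + (1100.0/2)×0.21×£120.70 = £7,712,896.58.
EOQ at £103.60 = 1023.8 < 1200, so use break Q=1200: TC = 63,700×£103.60 + (63,700/1200.0)×179 + (1200.0/2)×0.21×£103.60 = £6,621,875.52.
Lowest total cost among the candidates is at Q = 1200.0.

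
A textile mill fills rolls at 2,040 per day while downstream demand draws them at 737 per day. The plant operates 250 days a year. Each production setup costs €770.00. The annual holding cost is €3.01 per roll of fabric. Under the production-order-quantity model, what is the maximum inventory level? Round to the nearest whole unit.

Annual demand D = 737 × 250 = 184,250.
Production build-up factor (1 − d/p) = 1 − 737/2,040 = 0.6387.
Q* = √(2DS / (H(1 − d/p))) = √(2 × 184,250 × 770 / (3.01 × 0.6387)).
= √(283,745,000 / 1.9226) ≈ 12148.530.
Maximum inventory = Q*(1 − d/p) = 12148.530 × 0.6387 ≈ 7759.576.

I_max ≈ 7,760 rolls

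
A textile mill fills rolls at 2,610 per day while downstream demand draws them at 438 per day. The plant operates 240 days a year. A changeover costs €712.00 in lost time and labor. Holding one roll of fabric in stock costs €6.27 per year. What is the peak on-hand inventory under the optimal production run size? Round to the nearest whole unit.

Annual demand D = 438 × 240 = 105,120.
Production build-up factor (1 − d/p) = 1 − 438/2,610 = 0.8322.
Q* = √(2DS / (H(1 − d/p))) = √(2 × 105,120 × 712 / (6.27 × 0.8322)).
= √(149,690,880 / 5.2178) ≈ 5356.169.
Maximum inventory = Q*(1 − d/p) = 5356.169 × 0.8322 ≈ 4457.317.

I_max ≈ 4,457 rolls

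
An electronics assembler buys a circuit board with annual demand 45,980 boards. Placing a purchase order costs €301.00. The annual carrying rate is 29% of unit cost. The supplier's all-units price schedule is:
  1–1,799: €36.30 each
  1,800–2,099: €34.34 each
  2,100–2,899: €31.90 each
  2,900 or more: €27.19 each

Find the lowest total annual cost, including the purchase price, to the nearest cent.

TC* ≈ €1,266,402.00

Holding cost per unit per year at price C is H = 0.29·C.
Candidates are each tier's EOQ (if it falls in that tier) and each price-break quantity.
EOQ at €36.30 = 1621.6 (feasible in tier 1): TC = 45,980×€36.30 + (45,980/1621.6)×301 + (1621.6/2)×0.29×€36.30 = €1,686,144.06.
EOQ at €34.34 = 1667.2 < 1800, so use break Q=1800: TC = 45,980×€34.34 + (45,980/1800.0)×301 + (1800.0/2)×0.29×€34.34 = €1,595,604.82.
EOQ at €31.90 = 1729.8 < 2100, so use break Q=2100: TC = 45,980×€31.90 + (45,980/2100.0)×301 + (2100.0/2)×0.29×€31.90 = €1,483,066.02.
EOQ at €27.19 = 1873.6 < 2900, so use break Q=2900: TC = 45,980×€27.19 + (45,980/2900.0)×301 + (2900.0/2)×0.29×€27.19 = €1,266,402.00.
Lowest total cost among the candidates is at Q = 2900.0.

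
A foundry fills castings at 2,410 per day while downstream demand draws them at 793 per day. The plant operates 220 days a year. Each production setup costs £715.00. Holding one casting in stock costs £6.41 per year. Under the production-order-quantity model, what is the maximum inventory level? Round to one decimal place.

I_max ≈ 5,110.1 castings

Annual demand D = 793 × 220 = 174,460.
Production build-up factor (1 − d/p) = 1 − 793/2,410 = 0.6710.
Q* = √(2DS / (H(1 − d/p))) = √(2 × 174,460 × 715 / (6.41 × 0.6710)).
= √(249,477,800 / 4.3008) ≈ 7616.237.
Maximum inventory = Q*(1 − d/p) = 7616.237 × 0.6710 ≈ 5110.147.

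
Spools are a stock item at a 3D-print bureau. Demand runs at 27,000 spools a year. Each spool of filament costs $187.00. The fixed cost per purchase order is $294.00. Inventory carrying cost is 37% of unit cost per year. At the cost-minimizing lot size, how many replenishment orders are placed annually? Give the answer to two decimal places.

Holding cost H = 0.37 × $187.00 = $69.1900 per unit per year.
The optimal lot size = √(2DS/H) = √(2 × 27,000 × 294 / 69.19) ≈ 479.01.
Orders per year = D / Q* = 27,000 / 479.01 ≈ 56.366.

N ≈ 56.37 orders per year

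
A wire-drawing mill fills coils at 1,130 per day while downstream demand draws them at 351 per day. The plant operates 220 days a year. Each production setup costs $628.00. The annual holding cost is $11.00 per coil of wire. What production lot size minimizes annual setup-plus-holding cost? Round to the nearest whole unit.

Q* ≈ 3,576 coils

Annual demand D = 351 × 220 = 77,220.
Production build-up factor (1 − d/p) = 1 − 351/1,130 = 0.6894.
Q* = √(2DS / (H(1 − d/p))) = √(2 × 77,220 × 628 / (11 × 0.6894)).
= √(96,988,320 / 7.5832) ≈ 3576.299.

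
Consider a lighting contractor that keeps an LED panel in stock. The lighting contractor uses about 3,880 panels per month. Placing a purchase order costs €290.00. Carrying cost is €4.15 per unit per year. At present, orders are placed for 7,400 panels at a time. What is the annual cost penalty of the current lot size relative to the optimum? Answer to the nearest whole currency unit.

Annual demand D = 3,880 × 12 = 46,560.
EOQ = √(2DS/H) = √(2 × 46,560 × 290 / 4.15) ≈ 2550.92.
Cost at Q* = (D/Q*)S + (Q*/2)H = √(2DSH) ≈ €10,586.31.
Cost at Q = 7,400: (46,560/7,400)×290 + (7,400/2)×4.15 = €1,824.65 + €15,355.00 = €17,179.65.
Excess = €17,179.65 − €10,586.31 = €6,593.34.

Extra cost ≈ €6,593 per year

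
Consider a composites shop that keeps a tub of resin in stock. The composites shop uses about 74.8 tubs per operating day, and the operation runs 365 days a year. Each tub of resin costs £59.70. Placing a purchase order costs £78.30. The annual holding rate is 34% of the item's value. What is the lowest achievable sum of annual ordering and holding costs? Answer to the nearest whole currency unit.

Annual demand D = 74.8 × 365 = 27,302.
Holding cost H = 0.34 × £59.70 = £20.2980 per unit per year.
The optimal lot size = √(2DS/H) = √(2 × 27,302 × 78.3 / 20.298) ≈ 458.95.
At Q*, ordering cost (D/Q*)S equals holding cost (Q*/2)H, each = √(DSH/2).
Minimum total = √(2DSH) = √(2 × 27,302 × 78.3 × 20.298) ≈ 9315.791.

TC* ≈ £9,316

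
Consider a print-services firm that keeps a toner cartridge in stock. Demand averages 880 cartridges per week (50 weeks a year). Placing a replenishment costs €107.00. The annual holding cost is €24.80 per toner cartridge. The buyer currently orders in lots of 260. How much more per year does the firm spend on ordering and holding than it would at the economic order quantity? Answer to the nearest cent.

Annual demand D = 880 × 50 = 44,000.
EOQ = √(2DS/H) = √(2 × 44,000 × 107 / 24.8) ≈ 616.18.
Cost at Q* = (D/Q*)S + (Q*/2)H = √(2DSH) ≈ €15,281.26.
Cost at Q = 260: (44,000/260)×107 + (260/2)×24.8 = €18,107.69 + €3,224.00 = €21,331.69.
Excess = €21,331.69 − €15,281.26 = €6,050.44.

Extra cost ≈ €6,050.44 per year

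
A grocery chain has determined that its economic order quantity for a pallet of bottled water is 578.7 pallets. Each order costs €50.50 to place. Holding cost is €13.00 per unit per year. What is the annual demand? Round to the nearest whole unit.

Invert the EOQ relation Q*² = 2DS/H.
From Q* = √(2DS/H): D = Q*²H / (2S) = 578.7² × 13 / (2 × 50.5) = 43105.128.

D ≈ 43,105 pallets per year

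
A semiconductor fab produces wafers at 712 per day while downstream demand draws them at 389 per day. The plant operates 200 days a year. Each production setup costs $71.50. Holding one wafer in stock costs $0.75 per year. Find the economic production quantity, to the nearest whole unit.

Annual demand D = 389 × 200 = 77,800.
Production build-up factor (1 − d/p) = 1 − 389/712 = 0.4537.
Q* = √(2DS / (H(1 − d/p))) = √(2 × 77,800 × 71.5 / (0.75 × 0.4537)).
= √(11,125,400 / 0.3402) ≈ 5718.287.

Q* ≈ 5,718 wafers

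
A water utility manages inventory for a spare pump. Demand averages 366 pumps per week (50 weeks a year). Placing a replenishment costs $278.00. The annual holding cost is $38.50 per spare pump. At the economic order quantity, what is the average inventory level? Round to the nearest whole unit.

Average inventory ≈ 257 pumps

Annual demand D = 366 × 50 = 18,300.
EOQ = √(2DS/H) = √(2 × 18,300 × 278 / 38.5) ≈ 514.08.
Average inventory = Q*/2 ≈ 514.08 / 2 = 257.041.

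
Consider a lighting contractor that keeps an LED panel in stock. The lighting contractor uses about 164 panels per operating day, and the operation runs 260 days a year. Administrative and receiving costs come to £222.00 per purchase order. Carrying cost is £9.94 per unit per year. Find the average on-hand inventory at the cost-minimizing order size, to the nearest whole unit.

Average inventory ≈ 690 panels

Annual demand D = 164 × 260 = 42,640.
EOQ = √(2DS/H) = √(2 × 42,640 × 222 / 9.94) ≈ 1380.09.
Average inventory = Q*/2 ≈ 1380.09 / 2 = 690.044.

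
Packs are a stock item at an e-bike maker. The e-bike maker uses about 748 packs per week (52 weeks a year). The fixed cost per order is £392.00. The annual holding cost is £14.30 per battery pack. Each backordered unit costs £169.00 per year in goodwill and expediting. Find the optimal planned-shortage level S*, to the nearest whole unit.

S* ≈ 119 packs

Annual demand D = 748 × 52 = 38,896.
With planned backorders, Q* = √(2DS/H) · √((H+B)/B).
√(2DS/H) = √(2 × 38,896 × 392 / 14.3) = 1460.301.
√((H+B)/B) = √((14.3+169)/169) = 1.0414.
Q* ≈ 1520.829.
S* = Q* · H/(H+B) = 1520.829 × 14.3/183.3 ≈ 118.646.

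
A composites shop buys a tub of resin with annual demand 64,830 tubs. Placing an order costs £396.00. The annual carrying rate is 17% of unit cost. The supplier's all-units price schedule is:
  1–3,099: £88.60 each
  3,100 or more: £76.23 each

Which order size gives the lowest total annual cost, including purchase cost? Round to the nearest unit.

Q* ≈ 3,100 tubs

Holding cost per unit per year at price C is H = 0.17·C.
Candidates are each tier's EOQ (if it falls in that tier) and each price-break quantity.
EOQ at £88.60 = 1846.3 (feasible in tier 1): TC = 64,830×£88.60 + (64,830/1846.3)×396 + (1846.3/2)×0.17×£88.60 = £5,771,747.42.
EOQ at £76.23 = 1990.5 < 3100, so use break Q=3100: TC = 64,830×£76.23 + (64,830/3100.0)×396 + (3100.0/2)×0.17×£76.23 = £4,970,359.01.
Lowest total cost is £4,970,359.01 at Q = 3100.0.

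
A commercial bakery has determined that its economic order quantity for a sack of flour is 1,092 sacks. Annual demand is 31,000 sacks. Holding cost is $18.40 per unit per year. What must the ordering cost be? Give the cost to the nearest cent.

S ≈ $353.89

The basic EOQ model gives Q* = √(2DS/H); rearrange for the unknown.
From Q* = √(2DS/H): S = Q*²H / (2D) = 1,092² × 18.4 / (2 × 31,000) = 353.8925.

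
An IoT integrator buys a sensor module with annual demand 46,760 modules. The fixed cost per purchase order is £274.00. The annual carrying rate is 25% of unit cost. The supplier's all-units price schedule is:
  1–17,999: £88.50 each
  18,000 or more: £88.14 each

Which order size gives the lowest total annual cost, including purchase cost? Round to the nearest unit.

Holding cost per unit per year at price C is H = 0.25·C.
Evaluate total cost at each tier's feasible EOQ or, if the EOQ is below the tier, at the tier's minimum quantity.
EOQ at £88.50 = 1076.2 (feasible in tier 1): TC = 46,760×£88.50 + (46,760/1076.2)×274 + (1076.2/2)×0.25×£88.50 = £4,162,070.54.
EOQ at £88.14 = 1078.4 < 18000, so use break Q=18000: TC = 46,760×£88.14 + (46,760/18000.0)×274 + (18000.0/2)×0.25×£88.14 = £4,320,453.19.
Lowest total cost is £4,162,070.54 at Q = 1076.2.

Q* ≈ 1,076 modules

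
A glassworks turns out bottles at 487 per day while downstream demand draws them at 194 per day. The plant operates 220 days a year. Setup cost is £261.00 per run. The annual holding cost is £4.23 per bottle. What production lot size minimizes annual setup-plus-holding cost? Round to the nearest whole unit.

Q* ≈ 2,959 bottles

Annual demand D = 194 × 220 = 42,680.
Production build-up factor (1 − d/p) = 1 − 194/487 = 0.6016.
Q* = √(2DS / (H(1 − d/p))) = √(2 × 42,680 × 261 / (4.23 × 0.6016)).
= √(22,278,960 / 2.5449) ≈ 2958.748.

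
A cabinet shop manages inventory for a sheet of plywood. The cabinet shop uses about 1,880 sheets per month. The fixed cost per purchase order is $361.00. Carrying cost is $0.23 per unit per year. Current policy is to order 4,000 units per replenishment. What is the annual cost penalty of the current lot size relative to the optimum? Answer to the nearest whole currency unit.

Annual demand D = 1,880 × 12 = 22,560.
EOQ = √(2DS/H) = √(2 × 22,560 × 361 / 0.23) ≈ 8415.39.
Cost at Q* = (D/Q*)S + (Q*/2)H = √(2DSH) ≈ $1,935.54.
Cost at Q = 4,000: (22,560/4,000)×361 + (4,000/2)×0.23 = $2,036.04 + $460.00 = $2,496.04.
Excess = $2,496.04 − $1,935.54 = $560.50.

Extra cost ≈ $561 per year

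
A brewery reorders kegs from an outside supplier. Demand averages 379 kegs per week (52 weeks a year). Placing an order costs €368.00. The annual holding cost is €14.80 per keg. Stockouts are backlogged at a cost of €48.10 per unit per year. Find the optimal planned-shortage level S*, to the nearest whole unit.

Annual demand D = 379 × 52 = 19,708.
With planned backorders, Q* = √(2DS/H) · √((H+B)/B).
√(2DS/H) = √(2 × 19,708 × 368 / 14.8) = 989.987.
√((H+B)/B) = √((14.8+48.1)/48.1) = 1.1435.
Q* ≈ 1132.093.
S* = Q* · H/(H+B) = 1132.093 × 14.8/62.9 ≈ 266.375.

S* ≈ 266 kegs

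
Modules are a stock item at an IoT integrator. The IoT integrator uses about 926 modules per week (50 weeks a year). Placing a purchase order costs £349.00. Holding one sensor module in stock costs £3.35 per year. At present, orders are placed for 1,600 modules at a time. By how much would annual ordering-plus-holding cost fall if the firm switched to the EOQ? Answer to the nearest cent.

Extra cost ≈ £2,374.22 per year

Annual demand D = 926 × 50 = 46,300.
EOQ = √(2DS/H) = √(2 × 46,300 × 349 / 3.35) ≈ 3105.96.
Cost at Q* = (D/Q*)S + (Q*/2)H = √(2DSH) ≈ £10,404.96.
Cost at Q = 1,600: (46,300/1,600)×349 + (1,600/2)×3.35 = £10,099.19 + £2,680.00 = £12,779.19.
Excess = £12,779.19 − £10,404.96 = £2,374.22.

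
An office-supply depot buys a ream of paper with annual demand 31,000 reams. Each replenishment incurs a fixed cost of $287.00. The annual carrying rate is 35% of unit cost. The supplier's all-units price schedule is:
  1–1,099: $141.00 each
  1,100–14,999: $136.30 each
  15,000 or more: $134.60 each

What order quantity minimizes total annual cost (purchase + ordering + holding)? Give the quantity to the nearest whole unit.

Q* ≈ 1,100 reams

Holding cost per unit per year at price C is H = 0.35·C.
Evaluate total cost at each tier's feasible EOQ or, if the EOQ is below the tier, at the tier's minimum quantity.
EOQ at $141.00 = 600.5 (feasible in tier 1): TC = 31,000×$141.00 + (31,000/600.5)×287 + (600.5/2)×0.35×$141.00 = $4,400,633.32.
EOQ at $136.30 = 610.7 < 1100, so use break Q=1100: TC = 31,000×$136.30 + (31,000/1100.0)×287 + (1100.0/2)×0.35×$136.30 = $4,259,625.93.
EOQ at $134.60 = 614.6 < 15000, so use break Q=15000: TC = 31,000×$134.60 + (31,000/15000.0)×287 + (15000.0/2)×0.35×$134.60 = $4,526,518.13.
Lowest total cost is $4,259,625.93 at Q = 1100.0.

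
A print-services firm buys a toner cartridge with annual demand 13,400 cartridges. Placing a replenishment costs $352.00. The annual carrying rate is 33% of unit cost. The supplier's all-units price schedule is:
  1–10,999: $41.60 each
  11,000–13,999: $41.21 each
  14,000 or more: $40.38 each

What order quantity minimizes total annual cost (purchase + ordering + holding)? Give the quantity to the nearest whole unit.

Holding cost per unit per year at price C is H = 0.33·C.
Candidates are each tier's EOQ (if it falls in that tier) and each price-break quantity.
EOQ at $41.60 = 829.0 (feasible in tier 1): TC = 13,400×$41.60 + (13,400/829.0)×352 + (829.0/2)×0.33×$41.60 = $568,820.00.
EOQ at $41.21 = 832.9 < 11000, so use break Q=11000: TC = 13,400×$41.21 + (13,400/11000.0)×352 + (11000.0/2)×0.33×$41.21 = $627,438.95.
EOQ at $40.38 = 841.4 < 14000, so use break Q=14000: TC = 13,400×$40.38 + (13,400/14000.0)×352 + (14000.0/2)×0.33×$40.38 = $634,706.71.
Lowest total cost is $568,820.00 at Q = 829.0.

Q* ≈ 829 cartridges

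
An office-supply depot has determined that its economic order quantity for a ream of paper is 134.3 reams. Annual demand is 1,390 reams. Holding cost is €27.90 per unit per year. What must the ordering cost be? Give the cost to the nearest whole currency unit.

S ≈ €181

Squaring Q* = √(2DS/H) gives Q*² = 2DS/H.
From Q* = √(2DS/H): S = Q*²H / (2D) = 134.3² × 27.9 / (2 × 1,390) = 181.0137.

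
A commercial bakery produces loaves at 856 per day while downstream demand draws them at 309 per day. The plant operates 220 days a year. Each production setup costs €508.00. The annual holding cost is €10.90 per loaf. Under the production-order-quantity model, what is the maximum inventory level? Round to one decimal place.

I_max ≈ 2,012.2 loaves

Annual demand D = 309 × 220 = 67,980.
Production build-up factor (1 − d/p) = 1 − 309/856 = 0.6390.
Q* = √(2DS / (H(1 − d/p))) = √(2 × 67,980 × 508 / (10.9 × 0.6390)).
= √(69,067,680 / 6.9653) ≈ 3148.962.
Maximum inventory = Q*(1 − d/p) = 3148.962 × 0.6390 ≈ 2012.246.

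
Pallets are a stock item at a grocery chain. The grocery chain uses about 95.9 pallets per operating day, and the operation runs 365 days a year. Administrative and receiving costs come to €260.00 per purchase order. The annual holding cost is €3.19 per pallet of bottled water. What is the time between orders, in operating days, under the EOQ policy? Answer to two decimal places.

T ≈ 24.91 days

Annual demand D = 95.9 × 365 = 35,003.5.
EOQ = √(2DS/H) = √(2 × 35,003.5 × 260 / 3.19) ≈ 2388.70.
Cycle time = Q*/D × 365 = 2388.70 / 35,003.5 × 365 ≈ 24.908 days.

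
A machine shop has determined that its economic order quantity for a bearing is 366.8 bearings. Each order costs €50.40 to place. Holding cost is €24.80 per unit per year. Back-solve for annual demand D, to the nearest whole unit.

The basic EOQ model gives Q* = √(2DS/H); rearrange for the unknown.
From Q* = √(2DS/H): D = Q*²H / (2S) = 366.8² × 24.8 / (2 × 50.4) = 33101.662.

D ≈ 33,102 bearings per year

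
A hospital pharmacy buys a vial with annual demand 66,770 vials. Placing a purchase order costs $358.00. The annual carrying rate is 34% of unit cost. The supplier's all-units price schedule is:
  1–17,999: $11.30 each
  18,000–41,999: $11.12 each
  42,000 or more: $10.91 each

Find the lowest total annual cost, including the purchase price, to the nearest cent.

TC* ≈ $768,053.70

Holding cost per unit per year at price C is H = 0.34·C.
Candidates are each tier's EOQ (if it falls in that tier) and each price-break quantity.
EOQ at $11.30 = 3527.5 (feasible in tier 1): TC = 66,770×$11.30 + (66,770/3527.5)×358 + (3527.5/2)×0.34×$11.30 = $768,053.70.
EOQ at $11.12 = 3555.9 < 18000, so use break Q=18000: TC = 66,770×$11.12 + (66,770/18000.0)×358 + (18000.0/2)×0.34×$11.12 = $777,837.58.
EOQ at $10.91 = 3590.0 < 42000, so use break Q=42000: TC = 66,770×$10.91 + (66,770/42000.0)×358 + (42000.0/2)×0.34×$10.91 = $806,927.23.
Lowest total cost among the candidates is at Q = 3527.5.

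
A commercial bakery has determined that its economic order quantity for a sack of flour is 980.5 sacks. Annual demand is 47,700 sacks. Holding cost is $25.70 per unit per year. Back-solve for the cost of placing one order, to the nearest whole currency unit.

Squaring Q* = √(2DS/H) gives Q*² = 2DS/H.
From Q* = √(2DS/H): S = Q*²H / (2D) = 980.5² × 25.7 / (2 × 47,700) = 258.9882.

S ≈ $259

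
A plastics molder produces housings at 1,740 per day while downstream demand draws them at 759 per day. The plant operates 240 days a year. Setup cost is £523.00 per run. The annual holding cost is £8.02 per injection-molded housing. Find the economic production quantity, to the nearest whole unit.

Q* ≈ 6,492 housings

Annual demand D = 759 × 240 = 182,160.
Production build-up factor (1 − d/p) = 1 − 759/1,740 = 0.5638.
Q* = √(2DS / (H(1 − d/p))) = √(2 × 182,160 × 523 / (8.02 × 0.5638)).
= √(190,539,360 / 4.5216) ≈ 6491.503.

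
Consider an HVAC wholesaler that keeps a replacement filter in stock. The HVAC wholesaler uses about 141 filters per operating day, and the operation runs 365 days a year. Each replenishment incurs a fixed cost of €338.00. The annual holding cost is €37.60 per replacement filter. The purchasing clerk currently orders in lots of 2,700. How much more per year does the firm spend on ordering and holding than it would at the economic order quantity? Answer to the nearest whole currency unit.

Annual demand D = 141 × 365 = 51,465.
EOQ = √(2DS/H) = √(2 × 51,465 × 338 / 37.6) ≈ 961.91.
Cost at Q* = (D/Q*)S + (Q*/2)H = √(2DSH) ≈ €36,167.90.
Cost at Q = 2,700: (51,465/2,700)×338 + (2,700/2)×37.6 = €6,442.66 + €50,760.00 = €57,202.66.
Excess = €57,202.66 − €36,167.90 = €21,034.76.

Extra cost ≈ €21,035 per year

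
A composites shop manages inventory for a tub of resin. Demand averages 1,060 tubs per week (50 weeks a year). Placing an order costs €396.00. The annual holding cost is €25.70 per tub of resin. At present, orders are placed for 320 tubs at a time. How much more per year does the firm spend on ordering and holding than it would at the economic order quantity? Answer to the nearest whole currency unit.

Annual demand D = 1,060 × 50 = 53,000.
EOQ = √(2DS/H) = √(2 × 53,000 × 396 / 25.7) ≈ 1278.01.
Cost at Q* = (D/Q*)S + (Q*/2)H = √(2DSH) ≈ €32,844.84.
Cost at Q = 320: (53,000/320)×396 + (320/2)×25.7 = €65,587.50 + €4,112.00 = €69,699.50.
Excess = €69,699.50 − €32,844.84 = €36,854.66.

Extra cost ≈ €36,855 per year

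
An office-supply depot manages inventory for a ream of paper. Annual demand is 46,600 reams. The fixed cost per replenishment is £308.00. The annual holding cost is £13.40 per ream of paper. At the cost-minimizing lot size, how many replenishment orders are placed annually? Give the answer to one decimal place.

N ≈ 31.8 orders per year

The optimal lot size = √(2DS/H) = √(2 × 46,600 × 308 / 13.4) ≈ 1463.63.
Orders per year = D / Q* = 46,600 / 1463.63 ≈ 31.839.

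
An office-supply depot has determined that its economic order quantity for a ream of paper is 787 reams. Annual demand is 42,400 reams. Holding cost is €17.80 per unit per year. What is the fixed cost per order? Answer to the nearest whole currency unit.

S ≈ €130

Invert the EOQ relation Q*² = 2DS/H.
From Q* = √(2DS/H): S = Q*²H / (2D) = 787² × 17.8 / (2 × 42,400) = 130.0091.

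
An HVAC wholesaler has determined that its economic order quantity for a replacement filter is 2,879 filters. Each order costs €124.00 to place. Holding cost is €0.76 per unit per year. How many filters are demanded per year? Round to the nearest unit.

Invert the EOQ relation Q*² = 2DS/H.
From Q* = √(2DS/H): D = Q*²H / (2S) = 2,879² × 0.76 / (2 × 124) = 25400.674.

D ≈ 25,401 filters per year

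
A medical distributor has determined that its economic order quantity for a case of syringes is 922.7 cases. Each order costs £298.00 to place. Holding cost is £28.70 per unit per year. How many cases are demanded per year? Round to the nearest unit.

D ≈ 40,997 cases per year

The basic EOQ model gives Q* = √(2DS/H); rearrange for the unknown.
From Q* = √(2DS/H): D = Q*²H / (2S) = 922.7² × 28.7 / (2 × 298) = 40997.434.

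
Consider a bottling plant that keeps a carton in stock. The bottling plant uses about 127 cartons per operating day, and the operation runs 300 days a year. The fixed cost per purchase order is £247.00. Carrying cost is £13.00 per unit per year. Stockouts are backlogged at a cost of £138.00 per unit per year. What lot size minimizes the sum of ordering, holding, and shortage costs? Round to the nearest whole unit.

Q* ≈ 1,259 cartons

Annual demand D = 127 × 300 = 38,100.
With planned backorders, Q* = √(2DS/H) · √((H+B)/B).
√(2DS/H) = √(2 × 38,100 × 247 / 13) = 1203.246.
√((H+B)/B) = √((13+138)/138) = 1.0460.
Q* ≈ 1258.645.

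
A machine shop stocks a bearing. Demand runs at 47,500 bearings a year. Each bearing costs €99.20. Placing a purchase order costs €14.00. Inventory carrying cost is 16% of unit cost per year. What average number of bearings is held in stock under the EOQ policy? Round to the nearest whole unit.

Holding cost H = 0.16 × €99.20 = €15.8720 per unit per year.
EOQ = √(2DS/H) = √(2 × 47,500 × 14 / 15.872) ≈ 289.47.
Average inventory = Q*/2 ≈ 289.47 / 2 = 144.737.

Average inventory ≈ 145 bearings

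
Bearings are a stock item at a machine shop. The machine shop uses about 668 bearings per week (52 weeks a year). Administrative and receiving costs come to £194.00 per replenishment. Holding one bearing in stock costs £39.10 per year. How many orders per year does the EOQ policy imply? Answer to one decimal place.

N ≈ 59.2 orders per year

Annual demand D = 668 × 52 = 34,736.
Q* = √(2DS/H) = √(2 × 34,736 × 194 / 39.1) ≈ 587.11.
Orders per year = D / Q* = 34,736 / 587.11 ≈ 59.165.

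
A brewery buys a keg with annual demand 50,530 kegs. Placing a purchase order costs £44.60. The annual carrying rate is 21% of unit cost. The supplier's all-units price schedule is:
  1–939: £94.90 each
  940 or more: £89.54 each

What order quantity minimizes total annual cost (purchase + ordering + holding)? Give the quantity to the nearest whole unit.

Q* ≈ 940 kegs

Holding cost per unit per year at price C is H = 0.21·C.
For each price level, check whether its EOQ is feasible; otherwise the best quantity at that price is the breakpoint.
EOQ at £94.90 = 475.6 (feasible in tier 1): TC = 50,530×£94.90 + (50,530/475.6)×44.6 + (475.6/2)×0.21×£94.90 = £4,804,774.63.
EOQ at £89.54 = 489.6 < 940, so use break Q=940: TC = 50,530×£89.54 + (50,530/940.0)×44.6 + (940.0/2)×0.21×£89.54 = £4,535,691.29.
Lowest total cost is £4,535,691.29 at Q = 940.0.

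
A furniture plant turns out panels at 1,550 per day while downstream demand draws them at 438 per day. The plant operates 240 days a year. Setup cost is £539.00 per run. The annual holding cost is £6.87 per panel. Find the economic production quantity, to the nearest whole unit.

Annual demand D = 438 × 240 = 105,120.
Production build-up factor (1 − d/p) = 1 − 438/1,550 = 0.7174.
Q* = √(2DS / (H(1 − d/p))) = √(2 × 105,120 × 539 / (6.87 × 0.7174)).
= √(113,319,360 / 4.9287) ≈ 4794.984.

Q* ≈ 4,795 panels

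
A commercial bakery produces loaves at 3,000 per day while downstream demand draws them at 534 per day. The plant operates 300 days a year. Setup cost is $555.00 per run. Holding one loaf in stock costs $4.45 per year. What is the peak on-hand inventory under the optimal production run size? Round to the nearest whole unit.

I_max ≈ 5,731 loaves

Annual demand D = 534 × 300 = 160,200.
Production build-up factor (1 − d/p) = 1 − 534/3,000 = 0.8220.
Q* = √(2DS / (H(1 − d/p))) = √(2 × 160,200 × 555 / (4.45 × 0.8220)).
= √(177,822,000 / 3.6579) ≈ 6972.312.
Maximum inventory = Q*(1 − d/p) = 6972.312 × 0.8220 ≈ 5731.241.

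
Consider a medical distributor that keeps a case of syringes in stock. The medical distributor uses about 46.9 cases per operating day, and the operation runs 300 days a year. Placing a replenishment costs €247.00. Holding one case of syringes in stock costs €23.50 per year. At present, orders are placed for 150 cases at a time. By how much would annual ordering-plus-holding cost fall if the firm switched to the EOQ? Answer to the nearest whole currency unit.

Extra cost ≈ €12,151 per year

Annual demand D = 46.9 × 300 = 14,070.
EOQ = √(2DS/H) = √(2 × 14,070 × 247 / 23.5) ≈ 543.85.
Cost at Q* = (D/Q*)S + (Q*/2)H = √(2DSH) ≈ €12,780.40.
Cost at Q = 150: (14,070/150)×247 + (150/2)×23.5 = €23,168.60 + €1,762.50 = €24,931.10.
Excess = €24,931.10 − €12,780.40 = €12,150.70.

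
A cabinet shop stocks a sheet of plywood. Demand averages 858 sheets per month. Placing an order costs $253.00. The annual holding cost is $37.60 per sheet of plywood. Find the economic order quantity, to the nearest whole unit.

Annual demand D = 858 × 12 = 10,296.
EOQ = √(2DS / H) = √(2 × 10,296 × 253 / 37.6).
= √(5,209,776 / 37.6) = √138,557.8723 ≈ 372.234.

Q* ≈ 372 sheets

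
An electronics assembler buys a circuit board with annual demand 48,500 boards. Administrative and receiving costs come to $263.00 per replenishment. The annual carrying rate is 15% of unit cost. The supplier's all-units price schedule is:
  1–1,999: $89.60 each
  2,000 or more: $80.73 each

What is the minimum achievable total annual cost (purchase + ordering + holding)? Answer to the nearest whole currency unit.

Holding cost per unit per year at price C is H = 0.15·C.
Evaluate total cost at each tier's feasible EOQ or, if the EOQ is below the tier, at the tier's minimum quantity.
EOQ at $89.60 = 1377.7 (feasible in tier 1): TC = 48,500×$89.60 + (48,500/1377.7)×263 + (1377.7/2)×0.15×$89.60 = $4,364,116.69.
EOQ at $80.73 = 1451.4 < 2000, so use break Q=2000: TC = 48,500×$80.73 + (48,500/2000.0)×263 + (2000.0/2)×0.15×$80.73 = $3,933,892.25.
Lowest total cost among the candidates is at Q = 2000.0.

TC* ≈ $3,933,892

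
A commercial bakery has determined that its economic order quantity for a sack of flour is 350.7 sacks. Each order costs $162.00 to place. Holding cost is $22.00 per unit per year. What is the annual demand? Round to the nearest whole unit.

D ≈ 8,351 sacks per year

Squaring Q* = √(2DS/H) gives Q*² = 2DS/H.
From Q* = √(2DS/H): D = Q*²H / (2S) = 350.7² × 22 / (2 × 162) = 8351.206.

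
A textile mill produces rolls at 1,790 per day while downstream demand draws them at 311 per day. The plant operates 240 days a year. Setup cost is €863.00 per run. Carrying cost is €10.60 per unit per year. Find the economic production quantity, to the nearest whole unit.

Annual demand D = 311 × 240 = 74,640.
Production build-up factor (1 − d/p) = 1 − 311/1,790 = 0.8263.
Q* = √(2DS / (H(1 − d/p))) = √(2 × 74,640 × 863 / (10.6 × 0.8263)).
= √(128,828,640 / 8.7583) ≈ 3835.268.

Q* ≈ 3,835 rolls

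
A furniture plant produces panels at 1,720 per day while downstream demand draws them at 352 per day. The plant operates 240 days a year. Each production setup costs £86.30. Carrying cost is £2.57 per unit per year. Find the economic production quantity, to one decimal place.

Annual demand D = 352 × 240 = 84,480.
Production build-up factor (1 − d/p) = 1 − 352/1,720 = 0.7953.
Q* = √(2DS / (H(1 − d/p))) = √(2 × 84,480 × 86.3 / (2.57 × 0.7953)).
= √(14,581,248 / 2.044) ≈ 2670.865.

Q* ≈ 2,670.9 panels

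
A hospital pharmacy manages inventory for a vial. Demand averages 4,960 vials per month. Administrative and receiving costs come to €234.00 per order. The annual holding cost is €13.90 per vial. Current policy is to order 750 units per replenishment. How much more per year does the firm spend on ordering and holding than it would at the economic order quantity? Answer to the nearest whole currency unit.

Extra cost ≈ €4,106 per year

Annual demand D = 4,960 × 12 = 59,520.
EOQ = √(2DS/H) = √(2 × 59,520 × 234 / 13.9) ≈ 1415.62.
Cost at Q* = (D/Q*)S + (Q*/2)H = √(2DSH) ≈ €19,677.13.
Cost at Q = 750: (59,520/750)×234 + (750/2)×13.9 = €18,570.24 + €5,212.50 = €23,782.74.
Excess = €23,782.74 − €19,677.13 = €4,105.61.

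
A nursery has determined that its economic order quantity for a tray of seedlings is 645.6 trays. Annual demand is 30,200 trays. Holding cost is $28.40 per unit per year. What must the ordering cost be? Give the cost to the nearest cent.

Invert the EOQ relation Q*² = 2DS/H.
From Q* = √(2DS/H): S = Q*²H / (2D) = 645.6² × 28.4 / (2 × 30,200) = 195.9785.

S ≈ $195.98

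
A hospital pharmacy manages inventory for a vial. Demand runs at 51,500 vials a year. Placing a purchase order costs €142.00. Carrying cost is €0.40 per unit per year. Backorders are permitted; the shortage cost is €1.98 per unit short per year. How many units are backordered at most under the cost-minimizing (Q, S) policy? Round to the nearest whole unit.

With planned backorders, Q* = √(2DS/H) · √((H+B)/B).
√(2DS/H) = √(2 × 51,500 × 142 / 0.4) = 6046.900.
√((H+B)/B) = √((0.4+1.98)/1.98) = 1.0964.
Q* ≈ 6629.621.
S* = Q* · H/(H+B) = 6629.621 × 0.4/2.38 ≈ 1114.222.

S* ≈ 1,114 vials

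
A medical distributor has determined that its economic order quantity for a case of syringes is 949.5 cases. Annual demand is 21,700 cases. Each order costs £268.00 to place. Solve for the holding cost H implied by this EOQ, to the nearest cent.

H ≈ £12.90

Squaring Q* = √(2DS/H) gives Q*² = 2DS/H.
From Q* = √(2DS/H): H = 2DS / Q*² = 2 × 21,700 × 268 / 949.5² = 12.9013.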